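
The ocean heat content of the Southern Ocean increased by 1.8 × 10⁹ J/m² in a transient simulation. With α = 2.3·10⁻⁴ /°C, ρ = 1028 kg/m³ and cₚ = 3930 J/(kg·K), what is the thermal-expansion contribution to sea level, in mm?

Δh = αQ/(ρcₚ) = 2.3×10⁻⁴ × 1.8×10⁹ / (1028 × 3930) ≈ 0.10247 m

about 102 mm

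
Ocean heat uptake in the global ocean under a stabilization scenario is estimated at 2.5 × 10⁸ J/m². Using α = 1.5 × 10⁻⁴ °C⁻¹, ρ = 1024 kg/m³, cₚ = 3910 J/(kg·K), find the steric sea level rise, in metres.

0.00937 m

Δh = αQ/(ρcₚ) = 1.5×10⁻⁴ × 2.5×10⁸ / (1024 × 3910) ≈ 0.009366 m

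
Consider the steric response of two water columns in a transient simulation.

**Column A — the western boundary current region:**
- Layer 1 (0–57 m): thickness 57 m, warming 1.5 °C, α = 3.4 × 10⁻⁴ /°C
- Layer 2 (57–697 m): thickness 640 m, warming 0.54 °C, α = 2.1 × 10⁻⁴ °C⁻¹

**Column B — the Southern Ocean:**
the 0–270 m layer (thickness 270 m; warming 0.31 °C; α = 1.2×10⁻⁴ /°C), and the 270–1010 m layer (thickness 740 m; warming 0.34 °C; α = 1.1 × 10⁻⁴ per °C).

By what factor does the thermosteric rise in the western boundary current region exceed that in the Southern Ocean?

2.7

A 3.4×10⁻⁴ × 1.5 × 57 = 0.02907 m
A 57–697 m: 2.1×10⁻⁴ × 640 × 0.54 = 0.072576 m
A total: 0.101646 m
B 0–270 m: 0.31 × 270 × 1.2×10⁻⁴ = 0.010044 m
B Layer 2: 1.1×10⁻⁴ × 0.34 × 740 = 0.027676 m
B total: 0.03772 m
Ratio: 0.101646 / 0.03772 ≈ 2.695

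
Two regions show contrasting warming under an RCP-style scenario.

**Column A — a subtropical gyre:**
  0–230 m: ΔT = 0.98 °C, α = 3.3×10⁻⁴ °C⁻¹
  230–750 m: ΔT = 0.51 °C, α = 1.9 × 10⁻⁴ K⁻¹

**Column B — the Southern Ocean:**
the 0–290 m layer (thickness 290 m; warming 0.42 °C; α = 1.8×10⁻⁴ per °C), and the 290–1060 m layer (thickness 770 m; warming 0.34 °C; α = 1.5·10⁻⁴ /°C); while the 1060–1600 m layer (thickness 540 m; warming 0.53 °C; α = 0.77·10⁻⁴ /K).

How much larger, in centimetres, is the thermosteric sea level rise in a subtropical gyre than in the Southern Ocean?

A 230 × 3.3×10⁻⁴ × 0.98 = 0.074382 m
A 230–750 m: 1.9×10⁻⁴ × 0.51 × 520 = 0.050388 m
A total: 0.12477 m
B Layer 1: 290 × 0.42 × 1.8×10⁻⁴ = 0.021924 m
B Layer 2: 0.34 × 1.5×10⁻⁴ × 770 = 0.03927 m
B Layer 3: 0.77×10⁻⁴ × 0.53 × 540 = 0.0220374 m
B total: 0.0832314 m
Difference: 0.12477 − 0.0832314 = 0.0415386 m

Δh_A − Δh_B ≈ 4.2 cm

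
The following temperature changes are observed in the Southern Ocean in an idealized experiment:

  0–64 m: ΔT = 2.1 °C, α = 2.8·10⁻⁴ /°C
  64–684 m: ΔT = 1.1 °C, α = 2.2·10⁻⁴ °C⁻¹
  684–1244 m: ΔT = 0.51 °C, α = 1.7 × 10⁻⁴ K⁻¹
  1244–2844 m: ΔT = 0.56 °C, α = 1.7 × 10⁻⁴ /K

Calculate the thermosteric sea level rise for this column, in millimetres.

Δh ≈ 390 mm

0–64 m: 64 × 2.8×10⁻⁴ × 2.1 = 0.037632 m
620 × 1.1 × 2.2×10⁻⁴ = 0.15004 m
Layer 3: 560 × 1.7×10⁻⁴ × 0.51 = 0.048552 m
Layer 4: 1.7×10⁻⁴ × 0.56 × 1600 = 0.15232 m
Δh = 0.037632 + 0.15004 + 0.048552 + 0.15232 = 0.388544 m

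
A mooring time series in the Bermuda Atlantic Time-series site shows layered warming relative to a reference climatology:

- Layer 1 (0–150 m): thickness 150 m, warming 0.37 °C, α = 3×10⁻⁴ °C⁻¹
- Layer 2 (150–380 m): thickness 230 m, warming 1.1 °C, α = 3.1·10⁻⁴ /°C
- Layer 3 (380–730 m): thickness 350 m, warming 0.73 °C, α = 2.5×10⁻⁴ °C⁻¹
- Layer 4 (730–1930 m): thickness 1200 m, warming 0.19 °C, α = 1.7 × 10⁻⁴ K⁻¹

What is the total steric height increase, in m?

about 0.198 m

0–150 m: 150 × 0.37 × 3×10⁻⁴ = 0.01665 m
1.1 × 3.1×10⁻⁴ × 230 = 0.07843 m
380–730 m: 350 × 0.73 × 2.5×10⁻⁴ = 0.063875 m
Layer 4: 1200 × 0.19 × 1.7×10⁻⁴ = 0.03876 m
Δh = 0.01665 + 0.07843 + 0.063875 + 0.03876 = 0.197715 m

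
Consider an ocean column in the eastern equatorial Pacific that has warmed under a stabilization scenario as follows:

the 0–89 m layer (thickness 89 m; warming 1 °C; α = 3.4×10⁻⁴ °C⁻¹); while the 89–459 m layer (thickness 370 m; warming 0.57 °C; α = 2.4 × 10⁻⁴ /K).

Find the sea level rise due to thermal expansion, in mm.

3.4×10⁻⁴ × 89 × 1 = 0.03026 m
Layer 2: 0.57 × 370 × 2.4×10⁻⁴ = 0.050616 m
Δh = 0.03026 + 0.050616 = 0.080876 m

Δh ≈ 80.9 mm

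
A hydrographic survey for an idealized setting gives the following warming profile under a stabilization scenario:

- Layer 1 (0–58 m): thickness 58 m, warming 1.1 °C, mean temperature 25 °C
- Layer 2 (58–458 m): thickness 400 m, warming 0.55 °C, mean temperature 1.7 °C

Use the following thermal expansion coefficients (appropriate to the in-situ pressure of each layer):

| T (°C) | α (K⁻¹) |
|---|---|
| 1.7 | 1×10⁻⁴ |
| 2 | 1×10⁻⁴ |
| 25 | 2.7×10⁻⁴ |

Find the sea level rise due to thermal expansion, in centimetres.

3.92 cm

Layer 1 at 25 °C → α = 2.7×10⁻⁴ K⁻¹
Layer 2 at 1.7 °C → α = 1×10⁻⁴ K⁻¹
2.7×10⁻⁴ × 1.1 × 58 = 0.017226 m
Layer 2: 0.55 × 1×10⁻⁴ × 400 = 0.02200 m
Δh = 0.017226 + 0.02200 = 0.039226 m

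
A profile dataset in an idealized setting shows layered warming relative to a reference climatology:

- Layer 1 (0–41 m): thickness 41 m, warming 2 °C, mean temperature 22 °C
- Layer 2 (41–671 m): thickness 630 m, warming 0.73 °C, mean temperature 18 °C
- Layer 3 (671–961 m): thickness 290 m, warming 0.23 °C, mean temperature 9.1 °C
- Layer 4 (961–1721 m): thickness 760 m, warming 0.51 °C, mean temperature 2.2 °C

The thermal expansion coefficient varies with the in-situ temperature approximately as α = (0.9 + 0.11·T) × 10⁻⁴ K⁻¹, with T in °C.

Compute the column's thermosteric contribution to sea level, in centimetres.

Δh ≈ 21.7 cm

Layer 1: α = (0.9 + 0.11×22)×10⁻⁴ = 3.32×10⁻⁴ K⁻¹
Layer 2: α = (0.9 + 0.11×18)×10⁻⁴ = 2.88×10⁻⁴ K⁻¹
Layer 3: α = (0.9 + 0.11×9.1)×10⁻⁴ = 1.901×10⁻⁴ K⁻¹
Layer 4: α = (0.9 + 0.11×2.2)×10⁻⁴ = 1.142×10⁻⁴ K⁻¹
Layer 1: 41 × 2 × 3.32×10⁻⁴ = 0.027224 m
41–671 m: 2.88×10⁻⁴ × 0.73 × 630 = 0.1324512 m
671–961 m: 290 × 1.901×10⁻⁴ × 0.23 = 0.01267967 m
Layer 4: 0.51 × 760 × 1.142×10⁻⁴ = 0.04426392 m
Δh = 0.027224 + 0.1324512 + 0.01267967 + 0.04426392 = 0.21661879 m ≈ 21.7 cm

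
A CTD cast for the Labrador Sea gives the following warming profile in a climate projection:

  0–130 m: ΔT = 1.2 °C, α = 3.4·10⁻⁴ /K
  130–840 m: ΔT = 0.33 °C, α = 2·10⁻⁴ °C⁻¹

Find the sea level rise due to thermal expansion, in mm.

Layer 1: 3.4×10⁻⁴ × 1.2 × 130 = 0.05304 m
Layer 2: 2×10⁻⁴ × 0.33 × 710 = 0.04686 m
Δh = 0.05304 + 0.04686 = 0.09990 m

about 100 mm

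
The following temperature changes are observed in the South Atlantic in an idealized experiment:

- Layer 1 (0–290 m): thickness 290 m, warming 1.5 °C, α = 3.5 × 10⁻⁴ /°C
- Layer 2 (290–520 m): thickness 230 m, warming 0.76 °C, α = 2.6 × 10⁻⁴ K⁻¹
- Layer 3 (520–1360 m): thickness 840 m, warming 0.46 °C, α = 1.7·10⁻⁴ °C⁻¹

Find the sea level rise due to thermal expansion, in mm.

Δh = 263 mm

Layer 1: 1.5 × 290 × 3.5×10⁻⁴ = 0.15225 m
Layer 2: 2.6×10⁻⁴ × 0.76 × 230 = 0.045448 m
840 × 0.46 × 1.7×10⁻⁴ = 0.065688 m
Δh = 0.15225 + 0.045448 + 0.065688 = 0.263386 m ≈ 263 mm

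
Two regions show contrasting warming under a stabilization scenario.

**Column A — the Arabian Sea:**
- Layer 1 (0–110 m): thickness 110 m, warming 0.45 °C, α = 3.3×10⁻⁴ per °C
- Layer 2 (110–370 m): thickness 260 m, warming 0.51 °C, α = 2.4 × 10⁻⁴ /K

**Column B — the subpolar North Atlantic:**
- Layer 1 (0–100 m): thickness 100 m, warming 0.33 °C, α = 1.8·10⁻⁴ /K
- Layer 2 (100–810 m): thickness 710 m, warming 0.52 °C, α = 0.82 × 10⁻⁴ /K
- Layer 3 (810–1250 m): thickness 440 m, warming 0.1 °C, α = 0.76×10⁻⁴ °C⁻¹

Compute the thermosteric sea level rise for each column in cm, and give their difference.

A Layer 1: 110 × 3.3×10⁻⁴ × 0.45 = 0.016335 m
A 260 × 0.51 × 2.4×10⁻⁴ = 0.031824 m
A total: 0.048159 m
B 0.33 × 100 × 1.8×10⁻⁴ = 0.00594 m
B 100–810 m: 0.82×10⁻⁴ × 710 × 0.52 = 0.0302744 m
B 440 × 0.1 × 0.76×10⁻⁴ = 0.003344 m
B total: 0.0395584 m
Difference: 0.048159 − 0.0395584 = 0.0086006 m

Δh_A ≈ 4.8 cm, Δh_B ≈ 4.0 cm; difference ≈ 0.86 cm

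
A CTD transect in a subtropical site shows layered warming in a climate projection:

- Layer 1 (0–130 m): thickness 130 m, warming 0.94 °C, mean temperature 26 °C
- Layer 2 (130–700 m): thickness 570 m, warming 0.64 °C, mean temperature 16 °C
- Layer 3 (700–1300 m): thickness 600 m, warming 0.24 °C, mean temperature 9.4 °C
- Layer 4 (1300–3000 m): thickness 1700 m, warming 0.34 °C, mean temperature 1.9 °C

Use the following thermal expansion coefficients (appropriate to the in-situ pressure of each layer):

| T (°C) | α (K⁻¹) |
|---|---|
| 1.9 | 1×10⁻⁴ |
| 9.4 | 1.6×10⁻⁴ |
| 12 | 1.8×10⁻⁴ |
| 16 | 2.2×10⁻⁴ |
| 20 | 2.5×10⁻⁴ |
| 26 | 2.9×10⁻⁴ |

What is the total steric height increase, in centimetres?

about 19.7 cm

Layer 1 at 26 °C → α = 2.9×10⁻⁴ K⁻¹
Layer 2 at 16 °C → α = 2.2×10⁻⁴ K⁻¹
Layer 3 at 9.4 °C → α = 1.6×10⁻⁴ K⁻¹
Layer 4 at 1.9 °C → α = 1×10⁻⁴ K⁻¹
Layer 1: 2.9×10⁻⁴ × 130 × 0.94 = 0.035438 m
Layer 2: 2.2×10⁻⁴ × 0.64 × 570 = 0.080256 m
1.6×10⁻⁴ × 600 × 0.24 = 0.02304 m
1300–3000 m: 1×10⁻⁴ × 1700 × 0.34 = 0.05780 m
Δh = 0.035438 + 0.080256 + 0.02304 + 0.05780 = 0.196534 m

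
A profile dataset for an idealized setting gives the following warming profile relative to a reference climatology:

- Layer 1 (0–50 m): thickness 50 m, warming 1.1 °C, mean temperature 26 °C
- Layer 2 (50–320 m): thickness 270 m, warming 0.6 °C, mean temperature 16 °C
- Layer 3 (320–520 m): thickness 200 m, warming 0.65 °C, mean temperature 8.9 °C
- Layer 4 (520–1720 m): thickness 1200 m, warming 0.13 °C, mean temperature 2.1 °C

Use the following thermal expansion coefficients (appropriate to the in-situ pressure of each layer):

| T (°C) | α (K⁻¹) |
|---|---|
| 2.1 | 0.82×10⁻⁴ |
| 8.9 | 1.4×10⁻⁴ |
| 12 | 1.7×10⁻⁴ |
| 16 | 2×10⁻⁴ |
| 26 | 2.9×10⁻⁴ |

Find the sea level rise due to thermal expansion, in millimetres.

Δh ≈ 79.3 mm

Layer 1 at 26 °C → α = 2.9×10⁻⁴ K⁻¹
Layer 2 at 16 °C → α = 2×10⁻⁴ K⁻¹
Layer 3 at 8.9 °C → α = 1.4×10⁻⁴ K⁻¹
Layer 4 at 2.1 °C → α = 0.82×10⁻⁴ K⁻¹
0–50 m: 2.9×10⁻⁴ × 50 × 1.1 = 0.01595 m
Layer 2: 270 × 2×10⁻⁴ × 0.6 = 0.03240 m
Layer 3: 1.4×10⁻⁴ × 0.65 × 200 = 0.01820 m
520–1720 m: 0.13 × 0.82×10⁻⁴ × 1200 = 0.012792 m
Δh = 0.01595 + 0.03240 + 0.01820 + 0.012792 = 0.079342 m ≈ 79.3 mm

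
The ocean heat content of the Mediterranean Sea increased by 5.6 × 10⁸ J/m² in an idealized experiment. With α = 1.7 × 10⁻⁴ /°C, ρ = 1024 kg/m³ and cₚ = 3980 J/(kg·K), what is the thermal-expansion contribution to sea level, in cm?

Δh = αQ/(ρcₚ) = 1.7×10⁻⁴ × 5.6×10⁸ / (1024 × 3980) ≈ 0.023359 m

2.34 cm of thermosteric rise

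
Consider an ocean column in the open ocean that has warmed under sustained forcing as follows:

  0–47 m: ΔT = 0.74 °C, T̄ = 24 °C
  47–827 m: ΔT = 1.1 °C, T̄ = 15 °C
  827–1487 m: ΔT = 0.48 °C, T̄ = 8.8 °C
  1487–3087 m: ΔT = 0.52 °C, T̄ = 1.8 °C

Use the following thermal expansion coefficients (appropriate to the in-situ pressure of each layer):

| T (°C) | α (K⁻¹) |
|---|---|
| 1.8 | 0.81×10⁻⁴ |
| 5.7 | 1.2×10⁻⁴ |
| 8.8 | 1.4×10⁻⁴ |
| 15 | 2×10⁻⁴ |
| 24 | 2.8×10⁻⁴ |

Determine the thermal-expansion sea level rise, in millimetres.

290 mm of thermosteric rise

Layer 1 at 24 °C → α = 2.8×10⁻⁴ K⁻¹
Layer 2 at 15 °C → α = 2×10⁻⁴ K⁻¹
Layer 3 at 8.8 °C → α = 1.4×10⁻⁴ K⁻¹
Layer 4 at 1.8 °C → α = 0.81×10⁻⁴ K⁻¹
0.74 × 2.8×10⁻⁴ × 47 = 0.0097384 m
2×10⁻⁴ × 1.1 × 780 = 0.17160 m
827–1487 m: 660 × 1.4×10⁻⁴ × 0.48 = 0.044352 m
0.52 × 1600 × 0.81×10⁻⁴ = 0.067392 m
Δh = 0.0097384 + 0.17160 + 0.044352 + 0.067392 = 0.2930824 m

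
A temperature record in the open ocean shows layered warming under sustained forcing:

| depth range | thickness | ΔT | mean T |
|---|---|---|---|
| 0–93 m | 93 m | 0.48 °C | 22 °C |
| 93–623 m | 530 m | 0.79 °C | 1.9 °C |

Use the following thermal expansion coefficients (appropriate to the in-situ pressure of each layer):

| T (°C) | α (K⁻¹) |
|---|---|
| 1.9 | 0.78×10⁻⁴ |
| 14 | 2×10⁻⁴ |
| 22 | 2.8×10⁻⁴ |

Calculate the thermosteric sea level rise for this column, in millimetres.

Layer 1 at 22 °C → α = 2.8×10⁻⁴ K⁻¹
Layer 2 at 1.9 °C → α = 0.78×10⁻⁴ K⁻¹
Layer 1: 2.8×10⁻⁴ × 0.48 × 93 = 0.0124992 m
Layer 2: 0.79 × 0.78×10⁻⁴ × 530 = 0.0326586 m
Δh = 0.0124992 + 0.0326586 = 0.0451578 m ≈ 45.2 mm

about 45.2 mm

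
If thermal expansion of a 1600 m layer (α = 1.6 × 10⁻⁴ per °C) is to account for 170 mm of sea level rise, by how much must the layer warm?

ΔT ≈ 0.664 K

ΔT = Δh/(αH) = 0.17 / (1.6×10⁻⁴ × 1600) ≈ 0.6641 K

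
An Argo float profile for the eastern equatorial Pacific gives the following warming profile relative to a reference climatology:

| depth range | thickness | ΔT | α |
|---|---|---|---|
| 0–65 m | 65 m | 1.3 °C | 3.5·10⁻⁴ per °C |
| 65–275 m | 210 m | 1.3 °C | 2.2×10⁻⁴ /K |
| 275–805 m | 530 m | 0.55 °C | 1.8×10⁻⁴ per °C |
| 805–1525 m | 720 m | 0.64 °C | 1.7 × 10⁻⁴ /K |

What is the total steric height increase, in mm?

Layer 1: 3.5×10⁻⁴ × 1.3 × 65 = 0.029575 m
Layer 2: 1.3 × 2.2×10⁻⁴ × 210 = 0.06006 m
Layer 3: 0.55 × 530 × 1.8×10⁻⁴ = 0.05247 m
Layer 4: 0.64 × 720 × 1.7×10⁻⁴ = 0.078336 m
Δh = 0.029575 + 0.06006 + 0.05247 + 0.078336 = 0.220441 m

Δh ≈ 220 mm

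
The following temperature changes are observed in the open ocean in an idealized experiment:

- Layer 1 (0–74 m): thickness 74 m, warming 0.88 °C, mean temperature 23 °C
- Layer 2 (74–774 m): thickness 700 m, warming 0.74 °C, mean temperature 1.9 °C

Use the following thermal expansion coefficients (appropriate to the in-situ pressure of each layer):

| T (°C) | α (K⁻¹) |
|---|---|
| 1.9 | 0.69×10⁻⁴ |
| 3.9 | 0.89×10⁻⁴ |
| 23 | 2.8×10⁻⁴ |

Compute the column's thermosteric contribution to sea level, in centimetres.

Layer 1 at 23 °C → α = 2.8×10⁻⁴ K⁻¹
Layer 2 at 1.9 °C → α = 0.69×10⁻⁴ K⁻¹
0–74 m: 2.8×10⁻⁴ × 74 × 0.88 = 0.0182336 m
74–774 m: 0.74 × 700 × 0.69×10⁻⁴ = 0.035742 m
Δh = 0.0182336 + 0.035742 = 0.0539756 m ≈ 5.40 cm

5.40 cm of thermosteric rise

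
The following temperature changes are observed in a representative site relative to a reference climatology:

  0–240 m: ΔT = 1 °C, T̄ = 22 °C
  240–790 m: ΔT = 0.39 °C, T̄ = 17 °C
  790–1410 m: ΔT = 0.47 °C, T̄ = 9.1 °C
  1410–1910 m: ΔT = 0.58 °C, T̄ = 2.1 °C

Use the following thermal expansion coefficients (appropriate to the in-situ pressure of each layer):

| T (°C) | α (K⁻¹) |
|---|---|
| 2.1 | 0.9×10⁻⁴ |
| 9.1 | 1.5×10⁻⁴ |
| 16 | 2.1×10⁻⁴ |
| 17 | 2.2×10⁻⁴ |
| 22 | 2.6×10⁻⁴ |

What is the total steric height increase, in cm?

Δh ≈ 18 cm

Layer 1 at 22 °C → α = 2.6×10⁻⁴ K⁻¹
Layer 2 at 17 °C → α = 2.2×10⁻⁴ K⁻¹
Layer 3 at 9.1 °C → α = 1.5×10⁻⁴ K⁻¹
Layer 4 at 2.1 °C → α = 0.9×10⁻⁴ K⁻¹
1 × 240 × 2.6×10⁻⁴ = 0.06240 m
550 × 0.39 × 2.2×10⁻⁴ = 0.04719 m
0.47 × 1.5×10⁻⁴ × 620 = 0.04371 m
0.9×10⁻⁴ × 0.58 × 500 = 0.02610 m
Δh = 0.06240 + 0.04719 + 0.04371 + 0.02610 = 0.17940 m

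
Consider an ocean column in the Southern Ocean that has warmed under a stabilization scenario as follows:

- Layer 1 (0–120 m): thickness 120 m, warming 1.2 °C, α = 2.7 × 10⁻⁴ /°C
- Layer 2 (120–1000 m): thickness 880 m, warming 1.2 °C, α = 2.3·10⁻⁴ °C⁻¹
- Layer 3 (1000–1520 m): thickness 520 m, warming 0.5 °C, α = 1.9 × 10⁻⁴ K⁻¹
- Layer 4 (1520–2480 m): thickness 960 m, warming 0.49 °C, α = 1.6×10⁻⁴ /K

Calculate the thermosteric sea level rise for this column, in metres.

Δh ≈ 0.406 m

2.7×10⁻⁴ × 1.2 × 120 = 0.03888 m
1.2 × 880 × 2.3×10⁻⁴ = 0.24288 m
Layer 3: 0.5 × 520 × 1.9×10⁻⁴ = 0.04940 m
Layer 4: 1.6×10⁻⁴ × 0.49 × 960 = 0.075264 m
Δh = 0.03888 + 0.24288 + 0.04940 + 0.075264 = 0.406424 m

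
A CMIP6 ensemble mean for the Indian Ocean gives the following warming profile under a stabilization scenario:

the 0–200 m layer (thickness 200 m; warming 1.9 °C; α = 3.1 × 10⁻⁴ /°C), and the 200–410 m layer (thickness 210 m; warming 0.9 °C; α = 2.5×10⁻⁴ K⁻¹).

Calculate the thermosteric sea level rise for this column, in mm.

about 170 mm

Layer 1: 1.9 × 200 × 3.1×10⁻⁴ = 0.11780 m
200–410 m: 210 × 2.5×10⁻⁴ × 0.9 = 0.04725 m
Δh = 0.11780 + 0.04725 = 0.16505 m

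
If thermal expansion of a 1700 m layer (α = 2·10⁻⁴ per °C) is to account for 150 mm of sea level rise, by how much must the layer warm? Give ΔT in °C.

about 0.441 °C

ΔT = Δh/(αH) = 0.15 / (2×10⁻⁴ × 1700) ≈ 0.4412 °C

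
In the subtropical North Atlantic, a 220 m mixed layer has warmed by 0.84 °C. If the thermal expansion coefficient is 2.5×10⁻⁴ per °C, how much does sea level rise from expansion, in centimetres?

4.62 cm

Δh = αΔT·H = 2.5×10⁻⁴ × 0.84 × 220 = 0.04620 m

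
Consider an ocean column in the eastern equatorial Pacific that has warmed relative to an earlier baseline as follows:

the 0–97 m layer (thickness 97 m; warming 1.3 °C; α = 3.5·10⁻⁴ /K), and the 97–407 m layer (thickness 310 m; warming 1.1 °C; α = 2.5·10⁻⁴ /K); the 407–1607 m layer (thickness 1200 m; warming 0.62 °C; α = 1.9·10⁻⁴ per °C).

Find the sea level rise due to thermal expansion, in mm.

97 × 1.3 × 3.5×10⁻⁴ = 0.044135 m
310 × 1.1 × 2.5×10⁻⁴ = 0.08525 m
1.9×10⁻⁴ × 0.62 × 1200 = 0.14136 m
Δh = 0.044135 + 0.08525 + 0.14136 = 0.270745 m ≈ 271 mm

Δh = 271 mm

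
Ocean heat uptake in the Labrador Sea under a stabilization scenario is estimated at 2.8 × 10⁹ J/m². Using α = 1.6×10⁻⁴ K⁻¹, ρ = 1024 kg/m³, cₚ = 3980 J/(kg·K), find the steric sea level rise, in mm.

Δh = αQ/(ρcₚ) = 1.6×10⁻⁴ × 2.8×10⁹ / (1024 × 3980) ≈ 0.10992 m

110 mm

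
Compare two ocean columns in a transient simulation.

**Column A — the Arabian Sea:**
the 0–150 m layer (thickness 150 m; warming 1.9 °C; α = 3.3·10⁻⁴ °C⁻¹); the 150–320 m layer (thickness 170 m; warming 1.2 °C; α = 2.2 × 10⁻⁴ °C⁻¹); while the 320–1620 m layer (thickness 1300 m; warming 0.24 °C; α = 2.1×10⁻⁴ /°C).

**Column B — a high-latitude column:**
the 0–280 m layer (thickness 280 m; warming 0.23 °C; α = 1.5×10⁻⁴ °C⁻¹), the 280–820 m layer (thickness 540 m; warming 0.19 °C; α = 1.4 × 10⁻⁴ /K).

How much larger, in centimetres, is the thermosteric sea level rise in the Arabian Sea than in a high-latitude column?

Δh_A − Δh_B ≈ 18.0 cm

A 0–150 m: 1.9 × 3.3×10⁻⁴ × 150 = 0.09405 m
A 2.2×10⁻⁴ × 1.2 × 170 = 0.04488 m
A 320–1620 m: 0.24 × 2.1×10⁻⁴ × 1300 = 0.06552 m
A total: 0.20445 m
B 0.23 × 280 × 1.5×10⁻⁴ = 0.00966 m
B 280–820 m: 0.19 × 540 × 1.4×10⁻⁴ = 0.014364 m
B total: 0.024024 m
Difference: 0.20445 − 0.024024 = 0.180426 m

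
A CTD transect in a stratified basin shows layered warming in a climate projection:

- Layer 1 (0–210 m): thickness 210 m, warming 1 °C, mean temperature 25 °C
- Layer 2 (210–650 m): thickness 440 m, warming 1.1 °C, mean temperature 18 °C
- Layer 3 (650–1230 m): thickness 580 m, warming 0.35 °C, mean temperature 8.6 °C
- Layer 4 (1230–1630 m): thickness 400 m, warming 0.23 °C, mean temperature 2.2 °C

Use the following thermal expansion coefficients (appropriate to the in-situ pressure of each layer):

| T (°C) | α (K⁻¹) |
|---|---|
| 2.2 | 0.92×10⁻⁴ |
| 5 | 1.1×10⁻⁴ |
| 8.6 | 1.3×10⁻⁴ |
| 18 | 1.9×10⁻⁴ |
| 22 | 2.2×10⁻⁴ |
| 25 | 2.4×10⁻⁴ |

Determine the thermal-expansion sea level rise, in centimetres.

Layer 1 at 25 °C → α = 2.4×10⁻⁴ K⁻¹
Layer 2 at 18 °C → α = 1.9×10⁻⁴ K⁻¹
Layer 3 at 8.6 °C → α = 1.3×10⁻⁴ K⁻¹
Layer 4 at 2.2 °C → α = 0.92×10⁻⁴ K⁻¹
Layer 1: 2.4×10⁻⁴ × 210 × 1 = 0.05040 m
1.9×10⁻⁴ × 440 × 1.1 = 0.09196 m
650–1230 m: 580 × 1.3×10⁻⁴ × 0.35 = 0.02639 m
Layer 4: 0.23 × 0.92×10⁻⁴ × 400 = 0.008464 m
Δh = 0.05040 + 0.09196 + 0.02639 + 0.008464 = 0.177214 m ≈ 18 cm

18 cm of thermosteric rise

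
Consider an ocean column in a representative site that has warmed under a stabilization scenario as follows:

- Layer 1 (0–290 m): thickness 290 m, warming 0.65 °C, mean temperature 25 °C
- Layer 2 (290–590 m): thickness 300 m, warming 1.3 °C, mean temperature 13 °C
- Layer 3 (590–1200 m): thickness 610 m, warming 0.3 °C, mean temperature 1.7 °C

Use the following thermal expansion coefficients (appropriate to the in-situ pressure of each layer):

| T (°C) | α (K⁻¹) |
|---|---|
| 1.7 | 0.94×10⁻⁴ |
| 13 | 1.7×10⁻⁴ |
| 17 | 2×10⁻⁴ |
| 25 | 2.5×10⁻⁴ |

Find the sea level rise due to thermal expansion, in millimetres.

about 131 mm

Layer 1 at 25 °C → α = 2.5×10⁻⁴ K⁻¹
Layer 2 at 13 °C → α = 1.7×10⁻⁴ K⁻¹
Layer 3 at 1.7 °C → α = 0.94×10⁻⁴ K⁻¹
0.65 × 290 × 2.5×10⁻⁴ = 0.047125 m
1.7×10⁻⁴ × 300 × 1.3 = 0.06630 m
590–1200 m: 610 × 0.94×10⁻⁴ × 0.3 = 0.017202 m
Δh = 0.047125 + 0.06630 + 0.017202 = 0.130627 m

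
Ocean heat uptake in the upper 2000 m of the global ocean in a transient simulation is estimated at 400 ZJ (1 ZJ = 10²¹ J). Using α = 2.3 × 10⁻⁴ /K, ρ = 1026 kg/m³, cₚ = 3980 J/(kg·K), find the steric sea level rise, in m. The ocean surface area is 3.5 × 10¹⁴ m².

Per unit area: Q = 400×10²¹ / (3.5×10¹⁴) ≈ 1.143×10⁹ J/m²
Δh = αQ/(ρcₚ) = 2.3×10⁻⁴ × 1.143×10⁹ / (1026 × 3980) ≈ 0.064379 m

Δh ≈ 0.0644 m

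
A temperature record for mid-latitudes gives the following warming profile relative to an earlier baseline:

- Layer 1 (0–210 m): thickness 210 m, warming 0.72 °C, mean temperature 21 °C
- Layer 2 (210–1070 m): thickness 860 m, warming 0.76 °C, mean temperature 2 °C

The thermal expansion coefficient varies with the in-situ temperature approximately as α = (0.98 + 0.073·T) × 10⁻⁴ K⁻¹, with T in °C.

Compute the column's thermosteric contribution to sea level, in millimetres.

112 mm

Layer 1: α = (0.98 + 0.073×21)×10⁻⁴ = 2.513×10⁻⁴ K⁻¹
Layer 2: α = (0.98 + 0.073×2)×10⁻⁴ = 1.126×10⁻⁴ K⁻¹
0–210 m: 0.72 × 210 × 2.513×10⁻⁴ = 0.03799656 m
0.76 × 860 × 1.126×10⁻⁴ = 0.07359536 m
Δh = 0.03799656 + 0.07359536 = 0.11159192 m ≈ 112 mm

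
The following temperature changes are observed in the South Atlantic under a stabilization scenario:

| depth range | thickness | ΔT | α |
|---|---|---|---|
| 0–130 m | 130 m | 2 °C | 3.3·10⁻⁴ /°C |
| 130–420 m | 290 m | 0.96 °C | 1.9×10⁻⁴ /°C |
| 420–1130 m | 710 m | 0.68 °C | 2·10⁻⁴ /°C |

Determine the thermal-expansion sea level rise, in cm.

Layer 1: 130 × 2 × 3.3×10⁻⁴ = 0.08580 m
0.96 × 290 × 1.9×10⁻⁴ = 0.052896 m
Layer 3: 2×10⁻⁴ × 710 × 0.68 = 0.09656 m
Δh = 0.08580 + 0.052896 + 0.09656 = 0.235256 m ≈ 23.5 cm

23.5 cm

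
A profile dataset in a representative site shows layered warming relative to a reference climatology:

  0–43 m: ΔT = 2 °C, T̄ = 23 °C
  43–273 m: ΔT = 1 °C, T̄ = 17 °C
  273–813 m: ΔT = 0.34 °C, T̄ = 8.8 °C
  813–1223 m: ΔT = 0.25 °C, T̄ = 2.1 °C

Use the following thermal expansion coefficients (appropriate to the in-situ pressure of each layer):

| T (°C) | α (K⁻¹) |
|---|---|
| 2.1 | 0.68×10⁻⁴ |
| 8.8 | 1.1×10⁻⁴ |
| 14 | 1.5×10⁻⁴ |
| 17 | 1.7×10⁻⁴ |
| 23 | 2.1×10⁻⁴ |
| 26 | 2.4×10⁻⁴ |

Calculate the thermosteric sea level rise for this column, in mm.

Layer 1 at 23 °C → α = 2.1×10⁻⁴ K⁻¹
Layer 2 at 17 °C → α = 1.7×10⁻⁴ K⁻¹
Layer 3 at 8.8 °C → α = 1.1×10⁻⁴ K⁻¹
Layer 4 at 2.1 °C → α = 0.68×10⁻⁴ K⁻¹
2.1×10⁻⁴ × 43 × 2 = 0.01806 m
43–273 m: 1.7×10⁻⁴ × 1 × 230 = 0.03910 m
273–813 m: 0.34 × 540 × 1.1×10⁻⁴ = 0.020196 m
410 × 0.25 × 0.68×10⁻⁴ = 0.00697 m
Δh = 0.01806 + 0.03910 + 0.020196 + 0.00697 = 0.084326 m ≈ 84.3 mm

84.3 mm of thermosteric rise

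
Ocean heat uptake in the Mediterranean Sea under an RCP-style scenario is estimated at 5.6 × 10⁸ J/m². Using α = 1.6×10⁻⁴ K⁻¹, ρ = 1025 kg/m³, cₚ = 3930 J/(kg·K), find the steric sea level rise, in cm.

Δh = αQ/(ρcₚ) = 1.6×10⁻⁴ × 5.6×10⁸ / (1025 × 3930) ≈ 0.022243 m

about 2.22 cm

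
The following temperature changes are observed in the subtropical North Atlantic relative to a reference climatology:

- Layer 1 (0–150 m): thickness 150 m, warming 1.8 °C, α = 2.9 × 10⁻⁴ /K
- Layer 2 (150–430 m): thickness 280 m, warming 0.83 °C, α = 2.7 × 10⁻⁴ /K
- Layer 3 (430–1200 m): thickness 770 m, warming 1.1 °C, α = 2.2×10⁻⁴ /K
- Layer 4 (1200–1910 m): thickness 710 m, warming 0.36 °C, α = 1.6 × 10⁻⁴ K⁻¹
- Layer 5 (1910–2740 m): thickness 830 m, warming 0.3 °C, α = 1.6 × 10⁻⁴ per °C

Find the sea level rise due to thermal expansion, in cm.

Layer 1: 2.9×10⁻⁴ × 150 × 1.8 = 0.07830 m
150–430 m: 0.83 × 280 × 2.7×10⁻⁴ = 0.062748 m
2.2×10⁻⁴ × 770 × 1.1 = 0.18634 m
Layer 4: 1.6×10⁻⁴ × 710 × 0.36 = 0.040896 m
0.3 × 1.6×10⁻⁴ × 830 = 0.03984 m
Δh = 0.07830 + 0.062748 + 0.18634 + 0.040896 + 0.03984 = 0.408124 m

Δh ≈ 41 cm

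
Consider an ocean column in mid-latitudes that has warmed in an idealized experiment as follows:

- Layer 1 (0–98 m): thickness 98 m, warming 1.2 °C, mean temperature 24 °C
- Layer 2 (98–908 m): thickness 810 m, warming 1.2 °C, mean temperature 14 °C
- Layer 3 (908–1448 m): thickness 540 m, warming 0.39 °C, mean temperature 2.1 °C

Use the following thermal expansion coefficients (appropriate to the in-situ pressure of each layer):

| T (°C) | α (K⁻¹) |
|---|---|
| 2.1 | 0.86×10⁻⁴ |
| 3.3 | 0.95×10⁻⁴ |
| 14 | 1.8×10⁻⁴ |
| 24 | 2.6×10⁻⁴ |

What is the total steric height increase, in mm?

Δh ≈ 220 mm

Layer 1 at 24 °C → α = 2.6×10⁻⁴ K⁻¹
Layer 2 at 14 °C → α = 1.8×10⁻⁴ K⁻¹
Layer 3 at 2.1 °C → α = 0.86×10⁻⁴ K⁻¹
0–98 m: 98 × 2.6×10⁻⁴ × 1.2 = 0.030576 m
1.2 × 810 × 1.8×10⁻⁴ = 0.17496 m
Layer 3: 0.86×10⁻⁴ × 0.39 × 540 = 0.0181116 m
Δh = 0.030576 + 0.17496 + 0.0181116 = 0.2236476 m ≈ 220 mm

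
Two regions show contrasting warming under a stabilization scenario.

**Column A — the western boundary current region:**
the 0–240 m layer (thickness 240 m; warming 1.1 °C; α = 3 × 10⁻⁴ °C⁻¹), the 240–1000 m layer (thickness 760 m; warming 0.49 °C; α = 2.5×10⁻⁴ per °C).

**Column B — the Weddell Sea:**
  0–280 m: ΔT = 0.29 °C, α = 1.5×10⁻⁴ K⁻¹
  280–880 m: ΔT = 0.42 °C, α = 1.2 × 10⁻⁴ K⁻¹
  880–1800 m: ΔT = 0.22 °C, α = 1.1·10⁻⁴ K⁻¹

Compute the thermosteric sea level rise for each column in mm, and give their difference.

A 0–240 m: 3×10⁻⁴ × 240 × 1.1 = 0.07920 m
A 240–1000 m: 760 × 0.49 × 2.5×10⁻⁴ = 0.09310 m
A total: 0.17230 m
B 280 × 0.29 × 1.5×10⁻⁴ = 0.01218 m
B 280–880 m: 0.42 × 1.2×10⁻⁴ × 600 = 0.03024 m
B Layer 3: 920 × 1.1×10⁻⁴ × 0.22 = 0.022264 m
B total: 0.064684 m
Difference: 0.17230 − 0.064684 = 0.107616 m

A: 172 mm; B: 64.7 mm; difference 108 mm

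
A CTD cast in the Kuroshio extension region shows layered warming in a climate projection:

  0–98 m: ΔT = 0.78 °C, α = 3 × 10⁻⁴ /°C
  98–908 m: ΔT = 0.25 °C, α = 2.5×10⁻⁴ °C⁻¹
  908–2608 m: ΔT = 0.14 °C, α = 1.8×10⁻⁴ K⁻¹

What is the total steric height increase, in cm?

98 × 3×10⁻⁴ × 0.78 = 0.022932 m
0.25 × 810 × 2.5×10⁻⁴ = 0.050625 m
908–2608 m: 0.14 × 1700 × 1.8×10⁻⁴ = 0.04284 m
Δh = 0.022932 + 0.050625 + 0.04284 = 0.116397 m ≈ 11.6 cm

Δh = 11.6 cm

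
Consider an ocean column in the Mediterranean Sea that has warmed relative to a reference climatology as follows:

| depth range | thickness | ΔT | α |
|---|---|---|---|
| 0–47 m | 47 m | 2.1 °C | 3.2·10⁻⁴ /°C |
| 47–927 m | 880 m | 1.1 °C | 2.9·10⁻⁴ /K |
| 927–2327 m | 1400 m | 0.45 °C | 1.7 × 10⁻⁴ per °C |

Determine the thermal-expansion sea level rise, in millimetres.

0–47 m: 47 × 3.2×10⁻⁴ × 2.1 = 0.031584 m
47–927 m: 880 × 1.1 × 2.9×10⁻⁴ = 0.28072 m
Layer 3: 1400 × 0.45 × 1.7×10⁻⁴ = 0.10710 m
Δh = 0.031584 + 0.28072 + 0.10710 = 0.419404 m

Δh ≈ 419 mm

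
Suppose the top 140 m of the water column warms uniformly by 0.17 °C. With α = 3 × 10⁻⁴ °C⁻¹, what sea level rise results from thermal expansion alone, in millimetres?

7.14 mm of thermosteric rise

Δh = αΔT·H = 3×10⁻⁴ × 0.17 × 140 = 0.00714 m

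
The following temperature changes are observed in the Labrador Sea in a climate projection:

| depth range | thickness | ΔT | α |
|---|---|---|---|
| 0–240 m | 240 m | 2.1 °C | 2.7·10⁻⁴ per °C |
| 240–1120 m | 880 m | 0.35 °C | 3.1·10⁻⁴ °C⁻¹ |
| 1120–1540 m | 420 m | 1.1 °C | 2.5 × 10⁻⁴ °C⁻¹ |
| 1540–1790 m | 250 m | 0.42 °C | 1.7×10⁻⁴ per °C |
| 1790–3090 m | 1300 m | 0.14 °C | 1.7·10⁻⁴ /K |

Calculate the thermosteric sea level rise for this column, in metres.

about 0.40 m

0–240 m: 240 × 2.1 × 2.7×10⁻⁴ = 0.13608 m
0.35 × 880 × 3.1×10⁻⁴ = 0.09548 m
2.5×10⁻⁴ × 420 × 1.1 = 0.11550 m
1540–1790 m: 0.42 × 1.7×10⁻⁴ × 250 = 0.01785 m
1790–3090 m: 1300 × 0.14 × 1.7×10⁻⁴ = 0.03094 m
Δh = 0.13608 + 0.09548 + 0.11550 + 0.01785 + 0.03094 = 0.39585 m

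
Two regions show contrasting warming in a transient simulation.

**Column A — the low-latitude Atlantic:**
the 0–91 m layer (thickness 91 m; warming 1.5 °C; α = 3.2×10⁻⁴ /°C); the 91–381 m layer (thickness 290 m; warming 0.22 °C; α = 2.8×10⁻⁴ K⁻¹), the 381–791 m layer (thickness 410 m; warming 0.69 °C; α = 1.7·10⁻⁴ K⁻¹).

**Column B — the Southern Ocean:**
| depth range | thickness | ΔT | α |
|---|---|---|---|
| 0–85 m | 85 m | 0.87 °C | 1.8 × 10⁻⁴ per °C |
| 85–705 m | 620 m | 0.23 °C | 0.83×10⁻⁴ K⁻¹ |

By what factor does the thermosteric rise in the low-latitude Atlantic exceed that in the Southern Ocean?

A 1.5 × 3.2×10⁻⁴ × 91 = 0.04368 m
A 91–381 m: 2.8×10⁻⁴ × 290 × 0.22 = 0.017864 m
A 381–791 m: 0.69 × 1.7×10⁻⁴ × 410 = 0.048093 m
A total: 0.109637 m
B 0–85 m: 1.8×10⁻⁴ × 85 × 0.87 = 0.013311 m
B 0.83×10⁻⁴ × 620 × 0.23 = 0.0118358 m
B total: 0.0251468 m
Ratio: 0.109637 / 0.0251468 ≈ 4.360

4.36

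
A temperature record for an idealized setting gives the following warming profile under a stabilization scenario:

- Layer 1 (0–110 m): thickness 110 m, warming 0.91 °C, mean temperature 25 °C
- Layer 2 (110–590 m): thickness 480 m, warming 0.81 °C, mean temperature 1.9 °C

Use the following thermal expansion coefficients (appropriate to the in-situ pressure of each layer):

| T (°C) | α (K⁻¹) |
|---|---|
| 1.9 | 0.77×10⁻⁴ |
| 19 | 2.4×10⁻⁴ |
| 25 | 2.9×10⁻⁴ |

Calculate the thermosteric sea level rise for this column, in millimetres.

Layer 1 at 25 °C → α = 2.9×10⁻⁴ K⁻¹
Layer 2 at 1.9 °C → α = 0.77×10⁻⁴ K⁻¹
Layer 1: 0.91 × 110 × 2.9×10⁻⁴ = 0.029029 m
Layer 2: 0.77×10⁻⁴ × 0.81 × 480 = 0.0299376 m
Δh = 0.029029 + 0.0299376 = 0.0589666 m

about 59 mm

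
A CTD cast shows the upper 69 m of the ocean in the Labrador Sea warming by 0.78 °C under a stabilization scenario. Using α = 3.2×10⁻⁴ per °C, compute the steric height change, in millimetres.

Δh = αΔT·H = 3.2×10⁻⁴ × 0.78 × 69 = 0.0172224 m

about 17.2 mm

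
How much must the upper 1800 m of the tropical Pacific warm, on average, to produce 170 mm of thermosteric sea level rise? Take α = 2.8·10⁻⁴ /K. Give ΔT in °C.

ΔT = Δh/(αH) = 0.17 / (2.8×10⁻⁴ × 1800) ≈ 0.3373 °C

about 0.34 °C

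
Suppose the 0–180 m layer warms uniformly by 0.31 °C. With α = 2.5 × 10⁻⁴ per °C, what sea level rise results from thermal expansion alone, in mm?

Δh = 14.0 mm

Δh = αΔT·H = 2.5×10⁻⁴ × 0.31 × 180 = 0.01395 m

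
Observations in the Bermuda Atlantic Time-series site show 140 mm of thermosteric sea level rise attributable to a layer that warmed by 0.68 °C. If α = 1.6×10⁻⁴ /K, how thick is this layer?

H = Δh/(αΔT) = 0.14 / (1.6×10⁻⁴ × 0.68) ≈ 1287 m

1290 m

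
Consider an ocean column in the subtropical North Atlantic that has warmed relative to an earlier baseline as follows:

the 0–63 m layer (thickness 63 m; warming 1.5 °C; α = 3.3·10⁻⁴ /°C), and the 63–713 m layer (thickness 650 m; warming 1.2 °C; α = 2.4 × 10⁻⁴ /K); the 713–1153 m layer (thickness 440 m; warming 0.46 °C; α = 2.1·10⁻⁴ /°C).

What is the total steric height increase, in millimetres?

261 mm of thermosteric rise

63 × 1.5 × 3.3×10⁻⁴ = 0.031185 m
1.2 × 2.4×10⁻⁴ × 650 = 0.18720 m
440 × 0.46 × 2.1×10⁻⁴ = 0.042504 m
Δh = 0.031185 + 0.18720 + 0.042504 = 0.260889 m ≈ 261 mm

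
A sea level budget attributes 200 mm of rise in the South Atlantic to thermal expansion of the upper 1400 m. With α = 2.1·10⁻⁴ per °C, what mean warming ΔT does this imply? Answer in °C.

about 0.68 °C

ΔT = Δh/(αH) = 0.2 / (2.1×10⁻⁴ × 1400) ≈ 0.6803 °C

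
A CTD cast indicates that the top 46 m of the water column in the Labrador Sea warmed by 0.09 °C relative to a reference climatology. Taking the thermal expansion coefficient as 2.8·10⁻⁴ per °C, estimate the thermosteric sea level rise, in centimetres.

Δh = αΔT·H = 2.8×10⁻⁴ × 0.09 × 46 = 0.0011592 m

0.116 cm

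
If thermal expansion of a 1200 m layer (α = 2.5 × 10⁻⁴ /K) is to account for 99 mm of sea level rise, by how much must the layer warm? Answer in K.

about 0.330 K

ΔT = Δh/(αH) = 0.099 / (2.5×10⁻⁴ × 1200) = 0.3300 K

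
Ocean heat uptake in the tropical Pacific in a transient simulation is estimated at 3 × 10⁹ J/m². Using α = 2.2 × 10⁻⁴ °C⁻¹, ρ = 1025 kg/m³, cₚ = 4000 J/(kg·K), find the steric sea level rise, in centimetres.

Δh = αQ/(ρcₚ) = 2.2×10⁻⁴ × 3×10⁹ / (1025 × 4000) ≈ 0.16098 m

16 cm of thermosteric rise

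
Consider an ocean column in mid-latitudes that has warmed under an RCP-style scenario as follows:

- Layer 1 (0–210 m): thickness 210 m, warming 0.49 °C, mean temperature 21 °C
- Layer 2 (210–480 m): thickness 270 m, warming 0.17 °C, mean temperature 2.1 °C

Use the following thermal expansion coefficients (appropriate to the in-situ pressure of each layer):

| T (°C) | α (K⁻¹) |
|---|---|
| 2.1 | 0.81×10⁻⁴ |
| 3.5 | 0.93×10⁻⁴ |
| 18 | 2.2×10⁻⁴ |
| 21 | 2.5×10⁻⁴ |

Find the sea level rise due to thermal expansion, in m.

Layer 1 at 21 °C → α = 2.5×10⁻⁴ K⁻¹
Layer 2 at 2.1 °C → α = 0.81×10⁻⁴ K⁻¹
0–210 m: 0.49 × 2.5×10⁻⁴ × 210 = 0.025725 m
210–480 m: 0.81×10⁻⁴ × 270 × 0.17 = 0.0037179 m
Δh = 0.025725 + 0.0037179 = 0.0294429 m

Δh ≈ 0.0294 m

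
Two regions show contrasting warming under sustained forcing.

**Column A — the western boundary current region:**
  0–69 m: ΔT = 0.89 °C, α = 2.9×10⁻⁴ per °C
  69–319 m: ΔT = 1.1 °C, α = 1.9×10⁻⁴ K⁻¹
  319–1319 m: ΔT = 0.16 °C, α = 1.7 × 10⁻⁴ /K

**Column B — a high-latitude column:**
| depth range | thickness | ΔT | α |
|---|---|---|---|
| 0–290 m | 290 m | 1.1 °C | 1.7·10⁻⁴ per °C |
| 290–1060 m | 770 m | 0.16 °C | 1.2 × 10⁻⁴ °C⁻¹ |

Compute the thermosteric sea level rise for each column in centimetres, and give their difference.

A: 9.7 cm; B: 6.9 cm; difference 2.8 cm

A 0.89 × 69 × 2.9×10⁻⁴ = 0.0178089 m
A 1.9×10⁻⁴ × 250 × 1.1 = 0.05225 m
A 0.16 × 1.7×10⁻⁴ × 1000 = 0.02720 m
A total: 0.0972589 m
B 0–290 m: 290 × 1.1 × 1.7×10⁻⁴ = 0.05423 m
B 290–1060 m: 770 × 0.16 × 1.2×10⁻⁴ = 0.014784 m
B total: 0.069014 m
Difference: 0.0972589 − 0.069014 = 0.0282449 m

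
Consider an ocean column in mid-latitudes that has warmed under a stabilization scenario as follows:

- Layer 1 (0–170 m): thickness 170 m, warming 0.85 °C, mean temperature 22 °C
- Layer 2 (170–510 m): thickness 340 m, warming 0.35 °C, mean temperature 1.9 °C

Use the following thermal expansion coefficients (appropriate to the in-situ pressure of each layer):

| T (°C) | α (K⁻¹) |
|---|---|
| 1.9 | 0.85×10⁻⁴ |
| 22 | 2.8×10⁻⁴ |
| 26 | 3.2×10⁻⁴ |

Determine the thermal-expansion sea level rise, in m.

Layer 1 at 22 °C → α = 2.8×10⁻⁴ K⁻¹
Layer 2 at 1.9 °C → α = 0.85×10⁻⁴ K⁻¹
170 × 2.8×10⁻⁴ × 0.85 = 0.04046 m
170–510 m: 0.85×10⁻⁴ × 340 × 0.35 = 0.010115 m
Δh = 0.04046 + 0.010115 = 0.050575 m ≈ 0.0506 m

Δh = 0.0506 m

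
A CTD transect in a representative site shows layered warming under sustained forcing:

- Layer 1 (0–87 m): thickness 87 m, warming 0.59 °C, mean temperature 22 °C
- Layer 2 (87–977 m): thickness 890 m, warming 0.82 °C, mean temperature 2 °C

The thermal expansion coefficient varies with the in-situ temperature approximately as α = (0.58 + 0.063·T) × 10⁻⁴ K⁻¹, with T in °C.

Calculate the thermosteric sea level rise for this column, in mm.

Δh = 62 mm

Layer 1: α = (0.58 + 0.063×22)×10⁻⁴ = 1.966×10⁻⁴ K⁻¹
Layer 2: α = (0.58 + 0.063×2)×10⁻⁴ = 0.706×10⁻⁴ K⁻¹
0.59 × 87 × 1.966×10⁻⁴ = 0.010091478 m
87–977 m: 0.82 × 890 × 0.706×10⁻⁴ = 0.05152388 m
Δh = 0.010091478 + 0.05152388 = 0.061615358 m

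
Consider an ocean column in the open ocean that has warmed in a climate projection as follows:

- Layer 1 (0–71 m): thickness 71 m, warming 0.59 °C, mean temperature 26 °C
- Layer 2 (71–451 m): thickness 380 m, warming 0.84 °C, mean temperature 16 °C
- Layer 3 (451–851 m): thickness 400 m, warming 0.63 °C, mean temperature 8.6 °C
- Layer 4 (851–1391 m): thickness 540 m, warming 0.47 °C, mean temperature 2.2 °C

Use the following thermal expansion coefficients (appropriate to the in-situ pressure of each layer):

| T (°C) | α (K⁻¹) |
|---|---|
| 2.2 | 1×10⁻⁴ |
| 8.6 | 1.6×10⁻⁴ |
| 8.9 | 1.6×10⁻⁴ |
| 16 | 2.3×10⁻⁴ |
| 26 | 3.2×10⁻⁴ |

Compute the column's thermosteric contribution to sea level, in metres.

0.153 m

Layer 1 at 26 °C → α = 3.2×10⁻⁴ K⁻¹
Layer 2 at 16 °C → α = 2.3×10⁻⁴ K⁻¹
Layer 3 at 8.6 °C → α = 1.6×10⁻⁴ K⁻¹
Layer 4 at 2.2 °C → α = 1×10⁻⁴ K⁻¹
0–71 m: 71 × 0.59 × 3.2×10⁻⁴ = 0.0134048 m
Layer 2: 2.3×10⁻⁴ × 0.84 × 380 = 0.073416 m
Layer 3: 400 × 0.63 × 1.6×10⁻⁴ = 0.04032 m
540 × 0.47 × 1×10⁻⁴ = 0.02538 m
Δh = 0.0134048 + 0.073416 + 0.04032 + 0.02538 = 0.1525208 m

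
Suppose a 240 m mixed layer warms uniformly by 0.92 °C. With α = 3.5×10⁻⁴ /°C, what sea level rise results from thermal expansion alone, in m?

Δh = αΔT·H = 3.5×10⁻⁴ × 0.92 × 240 = 0.07728 m

0.0773 m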